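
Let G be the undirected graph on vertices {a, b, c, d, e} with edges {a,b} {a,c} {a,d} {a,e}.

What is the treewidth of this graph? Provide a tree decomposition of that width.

The largest bag has 2 vertices, giving width 1; this decomposition certifies tw(G) ≤ 1. G has an edge, so its treewidth is at least 1. Combining the bounds, tw(G) = 1.

Treewidth 1.
Bags: B1 = {a, e}  B2 = {a, d}  B3 = {a, c}  B4 = {a, b}
Tree: B1–B2, B1–B3, B2–B4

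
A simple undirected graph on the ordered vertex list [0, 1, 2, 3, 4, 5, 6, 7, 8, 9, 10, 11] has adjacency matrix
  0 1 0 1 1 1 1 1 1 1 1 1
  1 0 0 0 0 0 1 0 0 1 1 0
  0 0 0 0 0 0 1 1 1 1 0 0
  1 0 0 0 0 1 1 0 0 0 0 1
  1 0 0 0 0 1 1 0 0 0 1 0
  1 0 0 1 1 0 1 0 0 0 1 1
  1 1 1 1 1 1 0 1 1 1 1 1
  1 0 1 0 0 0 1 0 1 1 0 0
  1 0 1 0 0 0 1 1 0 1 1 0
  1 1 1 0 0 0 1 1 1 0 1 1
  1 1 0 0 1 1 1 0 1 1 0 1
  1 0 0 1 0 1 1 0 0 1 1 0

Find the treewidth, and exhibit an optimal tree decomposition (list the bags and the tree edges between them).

Treewidth 4.
One such decomposition:
Bags: B1 = {0, 6, 8, 9, 10}  B2 = {0, 1, 6, 9, 10}  B3 = {0, 6, 7, 8, 9}  B4 = {0, 6, 9, 10, 11}  B5 = {0, 5, 6, 10, 11}  B6 = {0, 3, 5, 6, 11}  B7 = {2, 6, 7, 8, 9}  B8 = {0, 4, 5, 6, 10}
Tree: B1–B2, B1–B3, B2–B4, B4–B5, B5–B6, B3–B7, B5–B8

Each bag holds 5 vertices, so the decomposition has width 4, which upper-bounds the treewidth. Conversely, {0, 6, 8, 9, 10} is a clique of size 5, and the vertices of any clique must share a bag in every tree decomposition; so some bag has ≥ 5 vertices and tw(G) ≥ 4. The upper and lower bounds meet at 4, so that is the treewidth.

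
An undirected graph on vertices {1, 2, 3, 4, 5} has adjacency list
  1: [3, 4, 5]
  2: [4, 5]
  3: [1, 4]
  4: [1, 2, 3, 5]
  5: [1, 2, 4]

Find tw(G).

A width-2 tree decomposition is:
Bags: B1 = {1, 4, 5}  B2 = {1, 3, 4}  B3 = {2, 4, 5}
Tree: B1–B2, B1–B3
Each bag holds 3 vertices, so the decomposition has width 2, which upper-bounds the treewidth. On the other hand G contains the 3-clique {1, 3, 4}. A clique must lie in a single bag of any decomposition, so no decomposition can have width below 2. Hence tw(G) = 2 exactly.

2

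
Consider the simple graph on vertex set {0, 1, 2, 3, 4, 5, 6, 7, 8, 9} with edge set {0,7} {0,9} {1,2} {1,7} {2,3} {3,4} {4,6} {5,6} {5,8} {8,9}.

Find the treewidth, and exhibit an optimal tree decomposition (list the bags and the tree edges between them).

Treewidth 2.
One such decomposition:
Bags: B1 = {0, 7, 9}  B2 = {1, 7, 9}  B3 = {1, 2, 9}  B4 = {2, 3, 9}  B5 = {3, 4, 9}  B6 = {4, 6, 9}  B7 = {5, 6, 9}  B8 = {5, 8, 9}
Tree: B1–B2, B2–B3, B3–B4, B4–B5, B5–B6, B6–B7, B7–B8

Each bag holds 3 vertices, so the decomposition has width 2, which upper-bounds the treewidth. For the lower bound, G contains the cycle 9–0–7–1–2–3–4–6–5–8–9, so G is not a forest; only forests have treewidth ≤ 1, hence tw(G) ≥ 2. The upper and lower bounds meet at 2, so that is the treewidth.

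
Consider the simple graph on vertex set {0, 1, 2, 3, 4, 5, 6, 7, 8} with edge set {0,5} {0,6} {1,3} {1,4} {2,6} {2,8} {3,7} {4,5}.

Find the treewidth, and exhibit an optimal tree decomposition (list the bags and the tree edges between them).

Each bag holds 2 vertices, so the decomposition has width 1, which upper-bounds the treewidth. Any graph with an edge has treewidth ≥ 1, and G has the edge 8–2. Hence tw(G) = 1 exactly.

Treewidth 1.
One optimal decomposition is:
Bags: B1 = {2, 8}  B2 = {2, 6}  B3 = {0, 6}  B4 = {0, 5}  B5 = {4, 5}  B6 = {1, 4}  B7 = {1, 3}  B8 = {3, 7}
Tree: B1–B2, B2–B3, B3–B4, B4–B5, B5–B6, B6–B7, B7–B8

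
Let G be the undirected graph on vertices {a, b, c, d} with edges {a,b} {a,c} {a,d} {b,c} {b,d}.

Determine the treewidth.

A width-2 tree decomposition is:
Bags: B1 = {a, b, c}  B2 = {a, b, d}
Tree: B1–B2
Every bag has size at most 3, so the width is 3 − 1 = 2 and tw(G) ≤ 2. For the lower bound, the 3 vertices {a, b, d} are pairwise adjacent, and any tree decomposition puts a clique entirely inside one bag — forcing width ≥ 2. The upper and lower bounds meet at 2, so that is the treewidth.

2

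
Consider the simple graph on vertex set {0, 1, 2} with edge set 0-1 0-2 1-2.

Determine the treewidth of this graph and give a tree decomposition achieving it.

Treewidth 2.
One such decomposition:
Bags: B1 = {0, 1, 2}
Tree: (single bag)

With just one bag of size 3, the width is 3 − 1 = 2, so tw(G) ≤ 2. Conversely, {0, 1, 2} is a clique of size 3, and the vertices of any clique must share a bag in every tree decomposition; so some bag has ≥ 3 vertices and tw(G) ≥ 2. The upper and lower bounds meet at 2, so that is the treewidth.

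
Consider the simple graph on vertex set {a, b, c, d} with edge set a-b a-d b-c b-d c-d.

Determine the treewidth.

A width-2 tree decomposition is:
Bags: B1 = {b, c, d}  B2 = {a, b, d}
Tree: B1–B2
The largest bag has 3 vertices, giving width 2; this decomposition certifies tw(G) ≤ 2. On the other hand G contains the 3-clique {b, c, d}. A clique must lie in a single bag of any decomposition, so no decomposition can have width below 2. The upper and lower bounds meet at 2, so that is the treewidth.

2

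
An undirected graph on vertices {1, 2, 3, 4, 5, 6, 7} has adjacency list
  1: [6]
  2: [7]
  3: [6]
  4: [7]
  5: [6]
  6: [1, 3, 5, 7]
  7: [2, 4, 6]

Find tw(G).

1

A width-1 tree decomposition is:
Bags: B1 = {6, 7}  B2 = {3, 6}  B3 = {5, 6}  B4 = {1, 6}  B5 = {2, 7}  B6 = {4, 7}
Tree: B1–B2, B2–B3, B3–B4, B1–B5, B5–B6
Every bag has size at most 2, so the width is 2 − 1 = 1 and tw(G) ≤ 1. G has an edge, so its treewidth is at least 1. Hence tw(G) = 1 exactly.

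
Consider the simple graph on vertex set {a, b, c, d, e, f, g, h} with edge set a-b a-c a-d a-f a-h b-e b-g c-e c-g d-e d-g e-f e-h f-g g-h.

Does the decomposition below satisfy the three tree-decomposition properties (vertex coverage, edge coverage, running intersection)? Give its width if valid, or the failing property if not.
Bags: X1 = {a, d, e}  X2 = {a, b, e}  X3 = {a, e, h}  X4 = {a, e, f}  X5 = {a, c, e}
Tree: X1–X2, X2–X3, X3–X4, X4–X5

No — vertex g appears in no bag.

A tree decomposition must satisfy three properties: every vertex lies in some bag; for every edge, both endpoints lie together in some bag; and for every vertex, the bags containing it form a connected subtree. Here vertex g appears in no bag, so the decomposition is invalid.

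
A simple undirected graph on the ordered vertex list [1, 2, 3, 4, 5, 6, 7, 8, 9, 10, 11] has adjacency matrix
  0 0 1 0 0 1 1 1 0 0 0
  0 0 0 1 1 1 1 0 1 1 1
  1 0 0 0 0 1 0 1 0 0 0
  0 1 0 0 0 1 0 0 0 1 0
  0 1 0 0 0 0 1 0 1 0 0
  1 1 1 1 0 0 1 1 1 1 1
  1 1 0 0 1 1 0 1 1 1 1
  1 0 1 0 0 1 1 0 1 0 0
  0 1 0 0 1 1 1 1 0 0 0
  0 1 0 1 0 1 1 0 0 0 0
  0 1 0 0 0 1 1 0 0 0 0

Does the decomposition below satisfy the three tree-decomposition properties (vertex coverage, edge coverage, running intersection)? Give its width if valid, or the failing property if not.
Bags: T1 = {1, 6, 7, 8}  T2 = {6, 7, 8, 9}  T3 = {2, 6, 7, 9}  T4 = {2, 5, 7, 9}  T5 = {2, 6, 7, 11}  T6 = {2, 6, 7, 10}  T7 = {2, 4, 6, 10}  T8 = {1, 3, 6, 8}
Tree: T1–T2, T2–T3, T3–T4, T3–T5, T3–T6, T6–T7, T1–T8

Vertex coverage: the bags together contain {1, 2, 3, 4, 5, 6, 7, 8, 9, 10, 11}, the full vertex set. Edge coverage: each edge of G has both endpoints in at least one bag. Running intersection: for every vertex, the bags containing it form a connected subtree. All three properties hold, so this is a valid tree decomposition of width max|bag| − 1 = 3, and hence tw(G) ≤ 3.

Yes; width 3.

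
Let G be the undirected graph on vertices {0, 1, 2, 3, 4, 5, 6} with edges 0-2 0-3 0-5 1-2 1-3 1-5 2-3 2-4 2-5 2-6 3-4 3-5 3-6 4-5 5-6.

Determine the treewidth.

A width-3 tree decomposition is:
Bags: B1 = {0, 2, 3, 5}  B2 = {1, 2, 3, 5}  B3 = {2, 3, 4, 5}  B4 = {2, 3, 5, 6}
Tree: B1–B2, B1–B3, B1–B4
Each bag holds 4 vertices, so the decomposition has width 3, which upper-bounds the treewidth. Conversely, {0, 2, 3, 5} is a clique of size 4, and the vertices of any clique must share a bag in every tree decomposition; so some bag has ≥ 4 vertices and tw(G) ≥ 3. Hence tw(G) = 3 exactly.

3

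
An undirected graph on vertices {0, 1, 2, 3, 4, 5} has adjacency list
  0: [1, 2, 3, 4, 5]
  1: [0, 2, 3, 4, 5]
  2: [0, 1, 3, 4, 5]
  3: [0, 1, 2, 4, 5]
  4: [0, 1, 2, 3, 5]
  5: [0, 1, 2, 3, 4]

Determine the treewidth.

A width-5 tree decomposition is:
Bags: B1 = {0, 1, 2, 3, 4, 5}
Tree: (single bag)
With just one bag of size 6, the width is 6 − 1 = 5, so tw(G) ≤ 5. Conversely, {0, 1, 2, 3, 4, 5} is a clique of size 6, and the vertices of any clique must share a bag in every tree decomposition; so some bag has ≥ 6 vertices and tw(G) ≥ 5. Combining the bounds, tw(G) = 5.

5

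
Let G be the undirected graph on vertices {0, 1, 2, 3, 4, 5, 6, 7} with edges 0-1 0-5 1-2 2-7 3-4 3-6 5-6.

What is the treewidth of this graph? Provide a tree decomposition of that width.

Treewidth 1.
One optimal decomposition is:
Bags: B1 = {3, 4}  B2 = {3, 6}  B3 = {5, 6}  B4 = {0, 5}  B5 = {0, 1}  B6 = {1, 2}  B7 = {2, 7}
Tree: B1–B2, B2–B3, B3–B4, B4–B5, B5–B6, B6–B7

The largest bag has 2 vertices, giving width 1; this decomposition certifies tw(G) ≤ 1. Since G has at least one edge (e.g. 4–3), it is not an edgeless graph, so tw(G) ≥ 1. Therefore the treewidth is 1.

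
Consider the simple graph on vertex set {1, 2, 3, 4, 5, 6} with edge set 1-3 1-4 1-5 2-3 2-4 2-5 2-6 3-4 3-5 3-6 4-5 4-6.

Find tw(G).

3

A width-3 tree decomposition is:
Bags: B1 = {2, 3, 4, 5}  B2 = {2, 3, 4, 6}  B3 = {1, 3, 4, 5}
Tree: B1–B2, B1–B3
Each bag holds 4 vertices, so the decomposition has width 3, which upper-bounds the treewidth. Conversely, {1, 3, 4, 5} is a clique of size 4, and the vertices of any clique must share a bag in every tree decomposition; so some bag has ≥ 4 vertices and tw(G) ≥ 3. Combining the bounds, tw(G) = 3.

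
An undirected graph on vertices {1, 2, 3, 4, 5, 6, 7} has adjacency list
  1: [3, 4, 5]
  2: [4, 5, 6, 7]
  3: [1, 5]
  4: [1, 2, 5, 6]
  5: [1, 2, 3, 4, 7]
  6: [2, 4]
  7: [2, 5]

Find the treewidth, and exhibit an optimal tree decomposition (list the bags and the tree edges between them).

Treewidth 2.
One optimal decomposition is:
Bags: B1 = {2, 4, 5}  B2 = {1, 4, 5}  B3 = {2, 5, 7}  B4 = {1, 3, 5}  B5 = {2, 4, 6}
Tree: B1–B2, B1–B3, B2–B4, B1–B5

The largest bag has 3 vertices, giving width 2; this decomposition certifies tw(G) ≤ 2. Conversely, {1, 3, 5} is a clique of size 3, and the vertices of any clique must share a bag in every tree decomposition; so some bag has ≥ 3 vertices and tw(G) ≥ 2. Therefore the treewidth is 2.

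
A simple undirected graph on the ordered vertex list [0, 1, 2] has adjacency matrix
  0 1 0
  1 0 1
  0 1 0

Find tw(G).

1

A width-1 tree decomposition is:
Bags: B1 = {0, 1}  B2 = {1, 2}
Tree: B1–B2
Every bag has size at most 2, so the width is 2 − 1 = 1 and tw(G) ≤ 1. G has an edge, so its treewidth is at least 1. Therefore the treewidth is 1.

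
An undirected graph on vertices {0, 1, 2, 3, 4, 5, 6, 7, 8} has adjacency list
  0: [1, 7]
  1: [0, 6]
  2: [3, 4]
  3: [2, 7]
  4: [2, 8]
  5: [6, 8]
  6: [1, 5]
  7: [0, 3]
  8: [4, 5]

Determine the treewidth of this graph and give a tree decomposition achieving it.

Treewidth 2.
Bags: B1 = {4, 5, 8}  B2 = {4, 5, 6}  B3 = {1, 4, 6}  B4 = {0, 1, 4}  B5 = {0, 4, 7}  B6 = {3, 4, 7}  B7 = {2, 3, 4}
Tree: B1–B2, B2–B3, B3–B4, B4–B5, B5–B6, B6–B7

Each bag holds 3 vertices, so the decomposition has width 2, which upper-bounds the treewidth. Since 4–8–5–6–1–0–7–3–2–4 is a cycle in G, G is not acyclic. Forests are exactly the graphs of treewidth ≤ 1, so tw(G) ≥ 2. The upper and lower bounds meet at 2, so that is the treewidth.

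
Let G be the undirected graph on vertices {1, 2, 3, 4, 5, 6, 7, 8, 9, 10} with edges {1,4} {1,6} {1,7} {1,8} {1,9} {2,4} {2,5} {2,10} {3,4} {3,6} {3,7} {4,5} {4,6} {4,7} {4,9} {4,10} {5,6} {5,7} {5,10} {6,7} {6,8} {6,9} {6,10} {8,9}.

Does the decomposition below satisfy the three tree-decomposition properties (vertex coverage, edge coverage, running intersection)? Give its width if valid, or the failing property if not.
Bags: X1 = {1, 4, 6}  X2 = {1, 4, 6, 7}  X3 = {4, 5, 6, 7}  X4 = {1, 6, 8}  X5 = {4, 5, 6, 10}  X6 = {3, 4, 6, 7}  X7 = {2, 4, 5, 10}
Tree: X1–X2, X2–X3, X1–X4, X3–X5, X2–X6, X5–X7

No — vertex 9 appears in no bag.

A tree decomposition must satisfy three properties: every vertex lies in some bag; for every edge, both endpoints lie together in some bag; and for every vertex, the bags containing it form a connected subtree. Here vertex 9 appears in no bag, so the decomposition is invalid.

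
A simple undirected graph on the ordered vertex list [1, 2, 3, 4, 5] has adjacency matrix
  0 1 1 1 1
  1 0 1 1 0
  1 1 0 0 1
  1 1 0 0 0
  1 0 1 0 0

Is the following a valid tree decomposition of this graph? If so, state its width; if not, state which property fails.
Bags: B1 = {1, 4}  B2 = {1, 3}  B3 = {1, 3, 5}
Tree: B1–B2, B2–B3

No — vertex 2 appears in no bag.

A tree decomposition must satisfy three properties: every vertex lies in some bag; for every edge, both endpoints lie together in some bag; and for every vertex, the bags containing it form a connected subtree. Here vertex 2 appears in no bag, so the decomposition is invalid.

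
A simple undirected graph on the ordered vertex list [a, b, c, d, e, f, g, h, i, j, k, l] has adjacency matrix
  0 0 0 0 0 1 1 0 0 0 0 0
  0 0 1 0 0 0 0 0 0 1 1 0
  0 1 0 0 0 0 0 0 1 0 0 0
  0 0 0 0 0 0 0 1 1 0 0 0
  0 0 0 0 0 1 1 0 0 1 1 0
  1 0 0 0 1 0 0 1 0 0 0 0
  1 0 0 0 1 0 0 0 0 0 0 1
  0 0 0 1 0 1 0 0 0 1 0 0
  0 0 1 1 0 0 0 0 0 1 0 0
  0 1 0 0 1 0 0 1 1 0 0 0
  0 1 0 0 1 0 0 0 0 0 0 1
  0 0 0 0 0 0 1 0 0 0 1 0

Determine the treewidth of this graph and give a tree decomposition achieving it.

Each bag holds 4 vertices, so the decomposition has width 3, which upper-bounds the treewidth. For the lower bound: the 4 vertex sets {c,d,i}, {b}, {j}, {e,f,h,k} are disjoint, each induces a connected subgraph, and every pair is joined by at least one edge of G. Contracting each set to a single vertex therefore yields K_{4} as a minor, and since treewidth is minor-monotone, tw(G) ≥ tw(K_{4}) = 3. Hence tw(G) = 3 exactly.

Treewidth 3.
One such decomposition:
Bags: B1 = {b, c, d, i}  B2 = {b, d, i, j}  B3 = {b, d, h, j}  B4 = {b, h, j, k}  B5 = {e, h, j, k}  B6 = {e, f, h, k}  B7 = {e, f, k, l}  B8 = {e, f, g, l}  B9 = {a, f, g, l}
Tree: B1–B2, B2–B3, B3–B4, B4–B5, B5–B6, B6–B7, B7–B8, B8–B9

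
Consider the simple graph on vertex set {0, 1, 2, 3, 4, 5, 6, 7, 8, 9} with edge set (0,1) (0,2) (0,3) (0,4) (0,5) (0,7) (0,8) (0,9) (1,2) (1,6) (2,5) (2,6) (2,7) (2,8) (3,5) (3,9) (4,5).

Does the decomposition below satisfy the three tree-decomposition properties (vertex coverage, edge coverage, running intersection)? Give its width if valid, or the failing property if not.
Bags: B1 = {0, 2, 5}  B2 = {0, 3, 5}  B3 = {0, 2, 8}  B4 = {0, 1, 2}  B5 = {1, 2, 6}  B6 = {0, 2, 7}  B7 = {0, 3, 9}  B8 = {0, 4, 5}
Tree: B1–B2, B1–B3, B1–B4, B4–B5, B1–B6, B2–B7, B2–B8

Yes; width 2.

Every vertex of G appears in some bag (union = {0, 1, 2, 3, 4, 5, 6, 7, 8, 9}); every edge is covered by a bag; and for each vertex v the set of bags containing v is connected in the bag tree. The decomposition is therefore valid. The largest bag has 3 vertices, so the width is 2.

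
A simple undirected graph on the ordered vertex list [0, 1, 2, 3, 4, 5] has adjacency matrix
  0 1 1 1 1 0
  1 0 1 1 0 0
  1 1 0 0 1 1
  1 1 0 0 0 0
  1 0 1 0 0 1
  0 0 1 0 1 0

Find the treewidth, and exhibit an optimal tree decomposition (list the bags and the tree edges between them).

The largest bag has 3 vertices, giving width 2; this decomposition certifies tw(G) ≤ 2. For the lower bound, the 3 vertices {0, 1, 2} are pairwise adjacent, and any tree decomposition puts a clique entirely inside one bag — forcing width ≥ 2. Combining the bounds, tw(G) = 2.

Treewidth 2.
One optimal decomposition is:
Bags: B1 = {0, 1, 2}  B2 = {0, 2, 4}  B3 = {0, 1, 3}  B4 = {2, 4, 5}
Tree: B1–B2, B1–B3, B2–B4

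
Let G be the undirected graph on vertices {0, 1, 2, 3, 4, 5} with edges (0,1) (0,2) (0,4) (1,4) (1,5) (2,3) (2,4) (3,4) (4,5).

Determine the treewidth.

A width-2 tree decomposition is:
Bags: B1 = {2, 3, 4}  B2 = {0, 2, 4}  B3 = {0, 1, 4}  B4 = {1, 4, 5}
Tree: B1–B2, B2–B3, B3–B4
Every bag has size at most 3, so the width is 3 − 1 = 2 and tw(G) ≤ 2. Conversely, {0, 1, 4} is a clique of size 3, and the vertices of any clique must share a bag in every tree decomposition; so some bag has ≥ 3 vertices and tw(G) ≥ 2. Hence tw(G) = 2 exactly.

2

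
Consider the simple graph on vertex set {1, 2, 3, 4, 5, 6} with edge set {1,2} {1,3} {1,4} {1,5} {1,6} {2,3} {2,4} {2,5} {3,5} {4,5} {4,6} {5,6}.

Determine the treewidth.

3

A width-3 tree decomposition is:
Bags: B1 = {1, 2, 3, 5}  B2 = {1, 2, 4, 5}  B3 = {1, 4, 5, 6}
Tree: B1–B2, B2–B3
The largest bag has 4 vertices, giving width 3; this decomposition certifies tw(G) ≤ 3. For the lower bound, the 4 vertices {1, 2, 3, 5} are pairwise adjacent, and any tree decomposition puts a clique entirely inside one bag — forcing width ≥ 3. Therefore the treewidth is 3.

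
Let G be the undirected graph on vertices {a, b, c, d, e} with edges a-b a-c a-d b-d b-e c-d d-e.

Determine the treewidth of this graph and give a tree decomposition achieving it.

Treewidth 2.
Bags: B1 = {b, d, e}  B2 = {a, b, d}  B3 = {a, c, d}
Tree: B1–B2, B2–B3

The largest bag has 3 vertices, giving width 2; this decomposition certifies tw(G) ≤ 2. Conversely, {b, d, e} is a clique of size 3, and the vertices of any clique must share a bag in every tree decomposition; so some bag has ≥ 3 vertices and tw(G) ≥ 2. Combining the bounds, tw(G) = 2.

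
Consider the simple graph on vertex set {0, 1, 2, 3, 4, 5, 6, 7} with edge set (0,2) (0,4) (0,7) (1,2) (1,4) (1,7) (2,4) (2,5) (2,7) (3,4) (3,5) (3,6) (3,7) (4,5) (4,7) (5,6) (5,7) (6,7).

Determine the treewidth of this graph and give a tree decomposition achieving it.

Every bag has size at most 4, so the width is 4 − 1 = 3 and tw(G) ≤ 3. For the lower bound, the 4 vertices {0, 2, 4, 7} are pairwise adjacent, and any tree decomposition puts a clique entirely inside one bag — forcing width ≥ 3. The upper and lower bounds meet at 3, so that is the treewidth.

Treewidth 3.
One such decomposition:
Bags: B1 = {2, 4, 5, 7}  B2 = {1, 2, 4, 7}  B3 = {3, 4, 5, 7}  B4 = {0, 2, 4, 7}  B5 = {3, 5, 6, 7}
Tree: B1–B2, B1–B3, B1–B4, B3–B5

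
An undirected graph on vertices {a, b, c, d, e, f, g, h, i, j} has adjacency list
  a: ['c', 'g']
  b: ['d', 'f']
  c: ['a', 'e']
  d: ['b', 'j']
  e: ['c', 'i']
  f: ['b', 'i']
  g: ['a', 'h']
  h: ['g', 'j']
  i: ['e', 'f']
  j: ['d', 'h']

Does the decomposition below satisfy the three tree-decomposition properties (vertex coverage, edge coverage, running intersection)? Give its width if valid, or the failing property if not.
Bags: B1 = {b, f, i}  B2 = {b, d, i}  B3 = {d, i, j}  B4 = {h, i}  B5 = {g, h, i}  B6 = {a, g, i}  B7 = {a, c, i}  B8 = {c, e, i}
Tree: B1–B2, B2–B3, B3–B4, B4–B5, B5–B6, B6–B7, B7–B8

A tree decomposition must satisfy three properties: every vertex lies in some bag; for every edge, both endpoints lie together in some bag; and for every vertex, the bags containing it form a connected subtree. Here edge (j,h) lies in no bag, so the decomposition is invalid.

No — edge (j,h) lies in no bag.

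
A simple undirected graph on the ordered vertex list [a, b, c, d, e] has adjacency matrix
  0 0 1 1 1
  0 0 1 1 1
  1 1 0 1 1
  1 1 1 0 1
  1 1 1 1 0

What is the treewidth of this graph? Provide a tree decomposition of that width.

The largest bag has 4 vertices, giving width 3; this decomposition certifies tw(G) ≤ 3. On the other hand G contains the 4-clique {a, c, d, e}. A clique must lie in a single bag of any decomposition, so no decomposition can have width below 3. The upper and lower bounds meet at 3, so that is the treewidth.

Treewidth 3.
One optimal decomposition is:
Bags: B1 = {a, c, d, e}  B2 = {b, c, d, e}
Tree: B1–B2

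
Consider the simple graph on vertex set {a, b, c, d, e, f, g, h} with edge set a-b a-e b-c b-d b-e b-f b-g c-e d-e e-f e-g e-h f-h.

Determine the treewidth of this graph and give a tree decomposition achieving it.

Treewidth 2.
One optimal decomposition is:
Bags: B1 = {b, e, f}  B2 = {e, f, h}  B3 = {a, b, e}  B4 = {b, c, e}  B5 = {b, e, g}  B6 = {b, d, e}
Tree: B1–B2, B1–B3, B1–B4, B4–B5, B5–B6

Every bag has size at most 3, so the width is 3 − 1 = 2 and tw(G) ≤ 2. Conversely, {e, f, h} is a clique of size 3, and the vertices of any clique must share a bag in every tree decomposition; so some bag has ≥ 3 vertices and tw(G) ≥ 2. Hence tw(G) = 2 exactly.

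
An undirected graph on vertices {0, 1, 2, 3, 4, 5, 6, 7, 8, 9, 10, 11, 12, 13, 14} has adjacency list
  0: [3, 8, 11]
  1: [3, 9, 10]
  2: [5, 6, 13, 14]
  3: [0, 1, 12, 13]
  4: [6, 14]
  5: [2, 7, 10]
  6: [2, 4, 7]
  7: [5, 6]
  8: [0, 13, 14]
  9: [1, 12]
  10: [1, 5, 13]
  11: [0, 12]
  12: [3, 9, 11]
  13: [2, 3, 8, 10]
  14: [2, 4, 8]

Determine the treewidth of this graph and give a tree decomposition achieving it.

Treewidth 3.
One optimal decomposition is:
Bags: B1 = {4, 6, 7, 14}  B2 = {2, 6, 7, 14}  B3 = {2, 5, 7, 14}  B4 = {2, 5, 8, 14}  B5 = {2, 5, 8, 13}  B6 = {5, 8, 10, 13}  B7 = {0, 8, 10, 13}  B8 = {0, 3, 10, 13}  B9 = {0, 1, 3, 10}  B10 = {0, 1, 3, 11}  B11 = {1, 3, 11, 12}  B12 = {1, 9, 11, 12}
Tree: B1–B2, B2–B3, B3–B4, B4–B5, B5–B6, B6–B7, B7–B8, B8–B9, B9–B10, B10–B11, B11–B12

Each bag holds 4 vertices, so the decomposition has width 3, which upper-bounds the treewidth. For the lower bound: the 4 vertex sets {4,6,7}, {14}, {2}, {5,8,10,13} are disjoint, each induces a connected subgraph, and every pair is joined by at least one edge of G. Contracting each set to a single vertex therefore yields K_{4} as a minor, and since treewidth is minor-monotone, tw(G) ≥ tw(K_{4}) = 3. The upper and lower bounds meet at 3, so that is the treewidth.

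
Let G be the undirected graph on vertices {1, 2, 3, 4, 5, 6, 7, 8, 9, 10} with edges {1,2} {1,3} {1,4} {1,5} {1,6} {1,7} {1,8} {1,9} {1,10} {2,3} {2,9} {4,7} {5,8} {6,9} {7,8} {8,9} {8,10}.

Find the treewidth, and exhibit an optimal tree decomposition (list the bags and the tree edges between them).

The largest bag has 3 vertices, giving width 2; this decomposition certifies tw(G) ≤ 2. On the other hand G contains the 3-clique {1, 2, 9}. A clique must lie in a single bag of any decomposition, so no decomposition can have width below 2. Therefore the treewidth is 2.

Treewidth 2.
Bags: B1 = {1, 2, 9}  B2 = {1, 6, 9}  B3 = {1, 8, 9}  B4 = {1, 8, 10}  B5 = {1, 7, 8}  B6 = {1, 2, 3}  B7 = {1, 4, 7}  B8 = {1, 5, 8}
Tree: B1–B2, B2–B3, B3–B4, B4–B5, B1–B6, B5–B7, B5–B8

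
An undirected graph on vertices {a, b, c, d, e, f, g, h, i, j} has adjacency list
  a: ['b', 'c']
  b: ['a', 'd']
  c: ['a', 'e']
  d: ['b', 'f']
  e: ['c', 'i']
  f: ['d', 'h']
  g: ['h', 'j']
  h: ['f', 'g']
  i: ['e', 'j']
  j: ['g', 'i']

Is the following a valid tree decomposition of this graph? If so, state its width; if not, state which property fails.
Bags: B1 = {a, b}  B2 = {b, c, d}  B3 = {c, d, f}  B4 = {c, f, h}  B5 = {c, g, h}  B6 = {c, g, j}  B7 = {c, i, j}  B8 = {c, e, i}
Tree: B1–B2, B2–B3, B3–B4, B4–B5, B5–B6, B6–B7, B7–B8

A tree decomposition must satisfy three properties: every vertex lies in some bag; for every edge, both endpoints lie together in some bag; and for every vertex, the bags containing it form a connected subtree. Here edge (c,a) lies in no bag, so the decomposition is invalid.

No — edge (c,a) lies in no bag.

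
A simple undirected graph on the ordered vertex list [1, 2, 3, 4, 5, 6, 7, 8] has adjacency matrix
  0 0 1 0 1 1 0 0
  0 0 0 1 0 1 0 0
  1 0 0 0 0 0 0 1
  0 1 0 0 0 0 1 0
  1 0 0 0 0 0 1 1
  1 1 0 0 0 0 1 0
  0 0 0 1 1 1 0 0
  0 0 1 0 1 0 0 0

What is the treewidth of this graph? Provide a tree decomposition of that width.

Each bag holds 3 vertices, so the decomposition has width 2, which upper-bounds the treewidth. For the lower bound, G contains the cycle 3–8–5–1–3, so G is not a forest; only forests have treewidth ≤ 1, hence tw(G) ≥ 2. Therefore the treewidth is 2.

Treewidth 2.
One optimal decomposition is:
Bags: B1 = {1, 3, 8}  B2 = {1, 5, 8}  B3 = {1, 5, 6}  B4 = {5, 6, 7}  B5 = {2, 6, 7}  B6 = {2, 4, 7}
Tree: B1–B2, B2–B3, B3–B4, B4–B5, B5–B6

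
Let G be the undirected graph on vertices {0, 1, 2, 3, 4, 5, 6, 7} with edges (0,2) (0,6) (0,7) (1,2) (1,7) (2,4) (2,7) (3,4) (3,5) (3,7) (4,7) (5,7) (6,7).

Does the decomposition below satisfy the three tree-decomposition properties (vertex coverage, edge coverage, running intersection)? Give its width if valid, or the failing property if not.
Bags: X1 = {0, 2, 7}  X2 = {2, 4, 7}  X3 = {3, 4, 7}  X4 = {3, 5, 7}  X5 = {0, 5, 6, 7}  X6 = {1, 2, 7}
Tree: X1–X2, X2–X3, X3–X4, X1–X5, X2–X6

No — bags containing vertex 5 are not connected in the tree.

A tree decomposition must satisfy three properties: every vertex lies in some bag; for every edge, both endpoints lie together in some bag; and for every vertex, the bags containing it form a connected subtree. Here bags containing vertex 5 are not connected in the tree, so the decomposition is invalid.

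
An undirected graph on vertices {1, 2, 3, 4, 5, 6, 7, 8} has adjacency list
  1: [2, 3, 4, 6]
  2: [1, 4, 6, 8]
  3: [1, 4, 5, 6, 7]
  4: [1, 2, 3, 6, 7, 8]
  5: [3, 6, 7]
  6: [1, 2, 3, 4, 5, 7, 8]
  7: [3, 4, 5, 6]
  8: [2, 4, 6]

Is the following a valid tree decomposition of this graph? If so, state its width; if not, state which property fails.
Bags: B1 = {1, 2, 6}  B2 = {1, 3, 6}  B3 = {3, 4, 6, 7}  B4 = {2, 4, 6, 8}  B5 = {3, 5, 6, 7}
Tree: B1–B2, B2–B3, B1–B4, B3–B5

No — edge (4,1) lies in no bag.

A tree decomposition must satisfy three properties: every vertex lies in some bag; for every edge, both endpoints lie together in some bag; and for every vertex, the bags containing it form a connected subtree. Here edge (4,1) lies in no bag, so the decomposition is invalid.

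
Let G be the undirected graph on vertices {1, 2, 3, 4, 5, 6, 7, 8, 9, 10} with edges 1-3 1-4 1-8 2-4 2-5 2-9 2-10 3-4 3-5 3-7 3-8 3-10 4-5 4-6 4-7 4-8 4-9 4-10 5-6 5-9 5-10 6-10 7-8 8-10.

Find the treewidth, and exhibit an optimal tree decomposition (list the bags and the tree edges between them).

Each bag holds 4 vertices, so the decomposition has width 3, which upper-bounds the treewidth. On the other hand G contains the 4-clique {2, 4, 5, 9}. A clique must lie in a single bag of any decomposition, so no decomposition can have width below 3. Therefore the treewidth is 3.

Treewidth 3.
Bags: B1 = {3, 4, 8, 10}  B2 = {1, 3, 4, 8}  B3 = {3, 4, 5, 10}  B4 = {3, 4, 7, 8}  B5 = {4, 5, 6, 10}  B6 = {2, 4, 5, 10}  B7 = {2, 4, 5, 9}
Tree: B1–B2, B1–B3, B1–B4, B3–B5, B5–B6, B6–B7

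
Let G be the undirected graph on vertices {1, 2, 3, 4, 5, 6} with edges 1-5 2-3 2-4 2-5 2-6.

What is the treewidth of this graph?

A width-1 tree decomposition is:
Bags: B1 = {2, 3}  B2 = {2, 5}  B3 = {2, 6}  B4 = {2, 4}  B5 = {1, 5}
Tree: B1–B2, B1–B3, B2–B4, B2–B5
Each bag holds 2 vertices, so the decomposition has width 1, which upper-bounds the treewidth. Since G has at least one edge (e.g. 2–3), it is not an edgeless graph, so tw(G) ≥ 1. The upper and lower bounds meet at 1, so that is the treewidth.

1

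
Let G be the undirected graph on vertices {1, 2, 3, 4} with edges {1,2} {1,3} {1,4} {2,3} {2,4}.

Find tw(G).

A width-2 tree decomposition is:
Bags: B1 = {1, 2, 4}  B2 = {1, 2, 3}
Tree: B1–B2
Each bag holds 3 vertices, so the decomposition has width 2, which upper-bounds the treewidth. On the other hand G contains the 3-clique {1, 2, 3}. A clique must lie in a single bag of any decomposition, so no decomposition can have width below 2. Therefore the treewidth is 2.

2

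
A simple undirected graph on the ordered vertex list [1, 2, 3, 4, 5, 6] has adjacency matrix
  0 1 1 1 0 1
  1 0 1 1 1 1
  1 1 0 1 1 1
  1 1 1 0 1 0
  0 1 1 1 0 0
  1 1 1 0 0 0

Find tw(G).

A width-3 tree decomposition is:
Bags: B1 = {2, 3, 4, 5}  B2 = {1, 2, 3, 4}  B3 = {1, 2, 3, 6}
Tree: B1–B2, B2–B3
The largest bag has 4 vertices, giving width 3; this decomposition certifies tw(G) ≤ 3. For the lower bound, the 4 vertices {1, 2, 3, 4} are pairwise adjacent, and any tree decomposition puts a clique entirely inside one bag — forcing width ≥ 3. Therefore the treewidth is 3.

3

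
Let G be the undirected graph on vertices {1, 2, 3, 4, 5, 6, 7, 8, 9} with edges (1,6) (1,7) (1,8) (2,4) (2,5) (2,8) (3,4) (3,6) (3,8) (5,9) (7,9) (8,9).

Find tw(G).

3

A width-3 tree decomposition is:
Bags: B1 = {1, 3, 6, 7}  B2 = {1, 3, 7, 8}  B3 = {3, 7, 8, 9}  B4 = {3, 4, 8, 9}  B5 = {2, 4, 8, 9}  B6 = {2, 4, 5, 9}
Tree: B1–B2, B2–B3, B3–B4, B4–B5, B5–B6
The largest bag has 4 vertices, giving width 3; this decomposition certifies tw(G) ≤ 3. For the lower bound: the 4 vertex sets {1,6,7}, {3}, {8}, {2,4,5,9} are disjoint, each induces a connected subgraph, and every pair is joined by at least one edge of G. Contracting each set to a single vertex therefore yields K_{4} as a minor, and since treewidth is minor-monotone, tw(G) ≥ tw(K_{4}) = 3. The upper and lower bounds meet at 3, so that is the treewidth.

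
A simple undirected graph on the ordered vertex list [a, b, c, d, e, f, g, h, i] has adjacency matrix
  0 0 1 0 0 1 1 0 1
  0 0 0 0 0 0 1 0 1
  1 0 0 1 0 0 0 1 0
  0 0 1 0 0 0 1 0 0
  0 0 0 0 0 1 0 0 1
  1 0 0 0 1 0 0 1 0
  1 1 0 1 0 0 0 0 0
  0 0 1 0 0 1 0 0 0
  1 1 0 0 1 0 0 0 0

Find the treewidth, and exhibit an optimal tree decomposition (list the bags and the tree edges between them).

Every bag has size at most 4, so the width is 4 − 1 = 3 and tw(G) ≤ 3. For the lower bound: the 4 vertex sets {b,e,i}, {f}, {a}, {c,d,g,h} are disjoint, each induces a connected subgraph, and every pair is joined by at least one edge of G. Contracting each set to a single vertex therefore yields K_{4} as a minor, and since treewidth is minor-monotone, tw(G) ≥ tw(K_{4}) = 3. Hence tw(G) = 3 exactly.

Treewidth 3.
Bags: B1 = {b, e, f, i}  B2 = {a, b, f, i}  B3 = {a, b, f, g}  B4 = {a, f, g, h}  B5 = {a, c, g, h}  B6 = {c, d, g, h}
Tree: B1–B2, B2–B3, B3–B4, B4–B5, B5–B6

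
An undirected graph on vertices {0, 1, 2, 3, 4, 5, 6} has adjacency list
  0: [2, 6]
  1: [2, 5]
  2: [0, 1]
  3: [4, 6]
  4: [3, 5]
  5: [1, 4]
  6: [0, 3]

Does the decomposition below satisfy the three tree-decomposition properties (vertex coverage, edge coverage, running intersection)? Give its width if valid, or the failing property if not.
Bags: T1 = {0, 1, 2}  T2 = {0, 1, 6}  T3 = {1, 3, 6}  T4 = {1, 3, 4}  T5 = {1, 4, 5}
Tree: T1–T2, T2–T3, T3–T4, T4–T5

Vertex coverage: the bags together contain {0, 1, 2, 3, 4, 5, 6}, the full vertex set. Edge coverage: each edge of G has both endpoints in at least one bag. Running intersection: for every vertex, the bags containing it form a connected subtree. All three properties hold, so this is a valid tree decomposition of width max|bag| − 1 = 2, and hence tw(G) ≤ 2.

Yes; width 2.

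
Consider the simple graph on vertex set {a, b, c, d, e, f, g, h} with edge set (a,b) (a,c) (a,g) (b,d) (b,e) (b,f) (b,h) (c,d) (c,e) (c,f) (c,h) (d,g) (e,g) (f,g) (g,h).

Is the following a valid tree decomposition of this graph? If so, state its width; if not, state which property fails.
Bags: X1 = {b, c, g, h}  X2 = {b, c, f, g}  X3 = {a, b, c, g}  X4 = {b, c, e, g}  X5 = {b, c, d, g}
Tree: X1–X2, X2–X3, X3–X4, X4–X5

Yes; width 3.

Checking the three conditions: (i) the bags cover all of {a, b, c, d, e, f, g, h}; (ii) for each edge, some bag contains both endpoints; (iii) the bags containing any fixed vertex form a subtree. All hold, so the decomposition is valid with width 4 − 1 = 3.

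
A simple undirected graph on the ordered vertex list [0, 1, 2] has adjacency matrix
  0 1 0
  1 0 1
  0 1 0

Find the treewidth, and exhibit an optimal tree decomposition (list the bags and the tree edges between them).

Every bag has size at most 2, so the width is 2 − 1 = 1 and tw(G) ≤ 1. Any graph with an edge has treewidth ≥ 1, and G has the edge 1–0. Hence tw(G) = 1 exactly.

Treewidth 1.
One such decomposition:
Bags: B1 = {0, 1}  B2 = {1, 2}
Tree: B1–B2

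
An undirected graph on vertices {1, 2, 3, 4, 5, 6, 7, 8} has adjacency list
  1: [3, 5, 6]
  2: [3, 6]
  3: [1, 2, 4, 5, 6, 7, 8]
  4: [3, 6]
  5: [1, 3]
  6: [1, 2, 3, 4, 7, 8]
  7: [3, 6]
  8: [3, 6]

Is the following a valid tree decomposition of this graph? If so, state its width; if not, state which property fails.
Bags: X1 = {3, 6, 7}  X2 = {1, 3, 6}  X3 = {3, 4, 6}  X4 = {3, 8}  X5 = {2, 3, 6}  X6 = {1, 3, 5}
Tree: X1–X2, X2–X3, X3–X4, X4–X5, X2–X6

A tree decomposition must satisfy three properties: every vertex lies in some bag; for every edge, both endpoints lie together in some bag; and for every vertex, the bags containing it form a connected subtree. Here edge (6,8) lies in no bag, so the decomposition is invalid.

No — edge (6,8) lies in no bag.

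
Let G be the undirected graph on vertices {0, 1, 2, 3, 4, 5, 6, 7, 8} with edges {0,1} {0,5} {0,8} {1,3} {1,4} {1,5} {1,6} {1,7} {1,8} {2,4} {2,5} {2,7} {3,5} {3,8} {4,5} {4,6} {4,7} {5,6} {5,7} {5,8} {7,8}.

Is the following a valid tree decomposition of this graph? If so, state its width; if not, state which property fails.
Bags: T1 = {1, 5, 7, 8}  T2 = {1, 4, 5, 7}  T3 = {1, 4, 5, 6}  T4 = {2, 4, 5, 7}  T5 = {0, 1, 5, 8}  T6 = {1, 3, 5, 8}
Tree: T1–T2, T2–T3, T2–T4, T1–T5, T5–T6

Checking the three conditions: (i) the bags cover all of {0, 1, 2, 3, 4, 5, 6, 7, 8}; (ii) for each edge, some bag contains both endpoints; (iii) the bags containing any fixed vertex form a subtree. All hold, so the decomposition is valid with width 4 − 1 = 3.

Yes; width 3.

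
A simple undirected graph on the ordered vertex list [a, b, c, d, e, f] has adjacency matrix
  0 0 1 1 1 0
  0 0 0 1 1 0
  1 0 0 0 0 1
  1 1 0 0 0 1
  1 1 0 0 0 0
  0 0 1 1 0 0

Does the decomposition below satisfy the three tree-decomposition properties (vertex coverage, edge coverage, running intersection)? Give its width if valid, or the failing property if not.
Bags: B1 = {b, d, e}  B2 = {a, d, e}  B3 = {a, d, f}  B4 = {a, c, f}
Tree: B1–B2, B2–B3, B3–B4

Yes; width 2.

Checking the three conditions: (i) the bags cover all of {a, b, c, d, e, f}; (ii) for each edge, some bag contains both endpoints; (iii) the bags containing any fixed vertex form a subtree. All hold, so the decomposition is valid with width 3 − 1 = 2.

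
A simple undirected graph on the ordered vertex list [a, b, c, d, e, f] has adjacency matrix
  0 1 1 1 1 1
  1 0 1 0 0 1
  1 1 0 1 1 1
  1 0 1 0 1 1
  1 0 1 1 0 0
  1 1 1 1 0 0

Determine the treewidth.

3

A width-3 tree decomposition is:
Bags: B1 = {a, c, d, e}  B2 = {a, c, d, f}  B3 = {a, b, c, f}
Tree: B1–B2, B2–B3
Every bag has size at most 4, so the width is 4 − 1 = 3 and tw(G) ≤ 3. Conversely, {a, c, d, e} is a clique of size 4, and the vertices of any clique must share a bag in every tree decomposition; so some bag has ≥ 4 vertices and tw(G) ≥ 3. Therefore the treewidth is 3.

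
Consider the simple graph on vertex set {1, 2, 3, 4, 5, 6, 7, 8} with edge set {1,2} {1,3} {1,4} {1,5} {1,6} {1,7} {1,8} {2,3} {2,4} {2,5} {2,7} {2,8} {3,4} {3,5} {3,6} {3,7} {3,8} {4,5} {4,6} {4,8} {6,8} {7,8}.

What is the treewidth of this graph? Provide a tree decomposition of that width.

Every bag has size at most 5, so the width is 5 − 1 = 4 and tw(G) ≤ 4. On the other hand G contains the 5-clique {1, 2, 3, 4, 8}. A clique must lie in a single bag of any decomposition, so no decomposition can have width below 4. Hence tw(G) = 4 exactly.

Treewidth 4.
One optimal decomposition is:
Bags: B1 = {1, 2, 3, 4, 5}  B2 = {1, 2, 3, 4, 8}  B3 = {1, 2, 3, 7, 8}  B4 = {1, 3, 4, 6, 8}
Tree: B1–B2, B2–B3, B2–B4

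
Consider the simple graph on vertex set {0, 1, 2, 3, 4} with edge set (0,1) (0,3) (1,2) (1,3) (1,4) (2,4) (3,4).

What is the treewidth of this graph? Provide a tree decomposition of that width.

Treewidth 2.
One optimal decomposition is:
Bags: B1 = {1, 3, 4}  B2 = {0, 1, 3}  B3 = {1, 2, 4}
Tree: B1–B2, B1–B3

The largest bag has 3 vertices, giving width 2; this decomposition certifies tw(G) ≤ 2. For the lower bound, the 3 vertices {1, 2, 4} are pairwise adjacent, and any tree decomposition puts a clique entirely inside one bag — forcing width ≥ 2. The upper and lower bounds meet at 2, so that is the treewidth.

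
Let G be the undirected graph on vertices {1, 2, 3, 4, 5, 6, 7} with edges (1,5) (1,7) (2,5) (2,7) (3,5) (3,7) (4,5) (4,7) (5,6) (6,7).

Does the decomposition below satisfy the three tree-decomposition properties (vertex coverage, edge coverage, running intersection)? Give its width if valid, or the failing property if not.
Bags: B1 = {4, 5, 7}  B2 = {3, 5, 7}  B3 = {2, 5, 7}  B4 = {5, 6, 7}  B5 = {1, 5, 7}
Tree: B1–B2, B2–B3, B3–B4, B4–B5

Yes; width 2.

Every vertex of G appears in some bag (union = {1, 2, 3, 4, 5, 6, 7}); every edge is covered by a bag; and for each vertex v the set of bags containing v is connected in the bag tree. The decomposition is therefore valid. The largest bag has 3 vertices, so the width is 2.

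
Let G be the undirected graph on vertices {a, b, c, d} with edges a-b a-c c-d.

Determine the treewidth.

A width-1 tree decomposition is:
Bags: B1 = {a, b}  B2 = {a, c}  B3 = {c, d}
Tree: B1–B2, B2–B3
Every bag has size at most 2, so the width is 2 − 1 = 1 and tw(G) ≤ 1. Since G has at least one edge (e.g. a–b), it is not an edgeless graph, so tw(G) ≥ 1. Combining the bounds, tw(G) = 1.

1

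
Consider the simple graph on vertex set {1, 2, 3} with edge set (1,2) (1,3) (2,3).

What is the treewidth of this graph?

A width-2 tree decomposition is:
Bags: B1 = {1, 2, 3}
Tree: (single bag)
A single bag containing all 3 vertices is trivially a valid decomposition of width 2. Conversely, {1, 2, 3} is a clique of size 3, and the vertices of any clique must share a bag in every tree decomposition; so some bag has ≥ 3 vertices and tw(G) ≥ 2. Hence tw(G) = 2 exactly.

2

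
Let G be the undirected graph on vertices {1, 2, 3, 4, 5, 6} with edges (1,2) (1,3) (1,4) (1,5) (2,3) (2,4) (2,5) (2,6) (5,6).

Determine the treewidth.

A width-2 tree decomposition is:
Bags: B1 = {1, 2, 3}  B2 = {1, 2, 5}  B3 = {1, 2, 4}  B4 = {2, 5, 6}
Tree: B1–B2, B1–B3, B2–B4
Every bag has size at most 3, so the width is 3 − 1 = 2 and tw(G) ≤ 2. Conversely, {1, 2, 3} is a clique of size 3, and the vertices of any clique must share a bag in every tree decomposition; so some bag has ≥ 3 vertices and tw(G) ≥ 2. Therefore the treewidth is 2.

2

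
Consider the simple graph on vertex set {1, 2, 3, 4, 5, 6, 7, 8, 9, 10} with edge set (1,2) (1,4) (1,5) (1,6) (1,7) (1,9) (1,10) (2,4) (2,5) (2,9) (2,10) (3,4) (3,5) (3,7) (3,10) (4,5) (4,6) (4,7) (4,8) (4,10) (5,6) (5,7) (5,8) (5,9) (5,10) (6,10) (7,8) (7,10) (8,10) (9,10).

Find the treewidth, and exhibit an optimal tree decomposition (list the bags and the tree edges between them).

The largest bag has 5 vertices, giving width 4; this decomposition certifies tw(G) ≤ 4. For the lower bound, the 5 vertices {1, 2, 5, 9, 10} are pairwise adjacent, and any tree decomposition puts a clique entirely inside one bag — forcing width ≥ 4. Therefore the treewidth is 4.

Treewidth 4.
One such decomposition:
Bags: B1 = {1, 4, 5, 7, 10}  B2 = {1, 4, 5, 6, 10}  B3 = {3, 4, 5, 7, 10}  B4 = {1, 2, 4, 5, 10}  B5 = {4, 5, 7, 8, 10}  B6 = {1, 2, 5, 9, 10}
Tree: B1–B2, B1–B3, B2–B4, B3–B5, B4–B6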